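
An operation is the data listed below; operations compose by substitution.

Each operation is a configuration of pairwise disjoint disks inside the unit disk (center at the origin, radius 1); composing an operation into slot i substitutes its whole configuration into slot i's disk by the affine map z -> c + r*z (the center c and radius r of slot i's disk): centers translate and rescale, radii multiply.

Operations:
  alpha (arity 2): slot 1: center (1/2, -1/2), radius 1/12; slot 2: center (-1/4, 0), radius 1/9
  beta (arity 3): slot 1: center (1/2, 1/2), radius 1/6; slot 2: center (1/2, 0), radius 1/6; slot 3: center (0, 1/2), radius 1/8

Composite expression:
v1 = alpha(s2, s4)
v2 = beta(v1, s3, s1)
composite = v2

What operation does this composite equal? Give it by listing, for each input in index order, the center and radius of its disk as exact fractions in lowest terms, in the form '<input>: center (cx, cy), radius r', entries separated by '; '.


s1: center (0, 1/2), radius 1/8; s2: center (7/12, 5/12), radius 1/72; s3: center (1/2, 0), radius 1/6; s4: center (11/24, 1/2), radius 1/54

Nesting under beta composes maps z -> c + r*z down each s-path.
s2: after 2 affine steps, its disk has center (7/12, 5/12), radius 1/72
s4: after 2 affine steps, its disk has center (11/24, 1/2), radius 1/54
s3: after 1 affine step, its disk has center (1/2, 0), radius 1/6
s1: after 1 affine step, its disk has center (0, 1/2), radius 1/8


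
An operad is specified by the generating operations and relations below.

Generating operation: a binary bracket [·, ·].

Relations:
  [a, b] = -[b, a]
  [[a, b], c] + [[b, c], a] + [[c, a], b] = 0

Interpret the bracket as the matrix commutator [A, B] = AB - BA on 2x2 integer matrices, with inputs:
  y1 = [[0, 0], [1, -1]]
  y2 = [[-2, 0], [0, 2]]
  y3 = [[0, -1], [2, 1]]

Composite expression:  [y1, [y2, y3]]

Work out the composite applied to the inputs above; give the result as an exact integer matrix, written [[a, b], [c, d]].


[[-4, 4], [-8, 4]]


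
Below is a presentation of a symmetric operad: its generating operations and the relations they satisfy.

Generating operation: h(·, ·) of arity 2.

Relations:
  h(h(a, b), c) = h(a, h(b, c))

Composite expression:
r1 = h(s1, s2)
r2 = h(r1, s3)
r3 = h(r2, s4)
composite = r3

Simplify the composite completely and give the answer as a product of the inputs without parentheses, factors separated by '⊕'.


s1 ⊕ s2 ⊕ s3 ⊕ s4

All parenthesizations of h agree; list the s-inputs left to right.
h(s1, s2) unparenthesizes to s1 ⊕ s2
h(h(s1, s2), s3) unparenthesizes to s1 ⊕ s2 ⊕ s3
h(h(h(s1, s2), s3), s4) unparenthesizes to s1 ⊕ s2 ⊕ s3 ⊕ s4


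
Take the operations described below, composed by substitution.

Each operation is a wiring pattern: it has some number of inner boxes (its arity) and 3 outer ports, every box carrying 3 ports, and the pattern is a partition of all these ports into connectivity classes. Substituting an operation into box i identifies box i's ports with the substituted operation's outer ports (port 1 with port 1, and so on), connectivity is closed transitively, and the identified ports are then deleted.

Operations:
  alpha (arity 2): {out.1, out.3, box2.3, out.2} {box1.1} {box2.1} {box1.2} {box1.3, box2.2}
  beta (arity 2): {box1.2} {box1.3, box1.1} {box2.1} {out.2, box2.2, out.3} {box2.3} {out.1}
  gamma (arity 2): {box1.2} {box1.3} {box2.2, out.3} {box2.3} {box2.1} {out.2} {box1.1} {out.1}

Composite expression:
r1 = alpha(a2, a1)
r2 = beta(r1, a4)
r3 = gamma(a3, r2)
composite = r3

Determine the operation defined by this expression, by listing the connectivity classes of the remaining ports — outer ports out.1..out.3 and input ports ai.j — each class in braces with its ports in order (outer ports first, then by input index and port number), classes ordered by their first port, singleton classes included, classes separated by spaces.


After gluing at gamma, chains via deleted ports link the a-ports.
the subtree at alpha composes to {out.1, out.2, out.3, a1.3} {a1.1} {a1.2, a2.3} {a2.1} {a2.2} on (a2, a1); out.j = own outer ports
the subtree at beta composes to {out.1} {out.2, out.3, a4.2} {a1.1} {a1.2, a2.3} {a1.3} {a2.1} {a2.2} {a4.1} {a4.3} on (a2, a1, a4); out.j = own outer ports
the subtree at gamma composes to {out.1} {out.2} {out.3, a4.2} {a1.1} {a1.2, a2.3} {a1.3} {a2.1} {a2.2} {a3.1} {a3.2} {a3.3} {a4.1} {a4.3} on (a3, a2, a1, a4); out.j = own outer ports

{out.1} {out.2} {out.3, a4.2} {a1.1} {a1.2, a2.3} {a1.3} {a2.1} {a2.2} {a3.1} {a3.2} {a3.3} {a4.1} {a4.3}


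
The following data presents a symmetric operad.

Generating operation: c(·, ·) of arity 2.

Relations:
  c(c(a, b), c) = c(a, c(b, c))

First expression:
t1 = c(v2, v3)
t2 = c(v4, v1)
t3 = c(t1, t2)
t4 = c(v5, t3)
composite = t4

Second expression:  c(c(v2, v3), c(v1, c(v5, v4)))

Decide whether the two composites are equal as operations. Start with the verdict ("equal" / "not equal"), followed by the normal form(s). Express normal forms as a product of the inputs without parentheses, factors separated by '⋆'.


not equal; first: v5 ⋆ v2 ⋆ v3 ⋆ v4 ⋆ v1; second: v2 ⋆ v3 ⋆ v1 ⋆ v5 ⋆ v4

Normal form of the first expression: v5 ⋆ v2 ⋆ v3 ⋆ v4 ⋆ v1
Normal form of the second expression: v2 ⋆ v3 ⋆ v1 ⋆ v5 ⋆ v4
The forms do not match — not equal.


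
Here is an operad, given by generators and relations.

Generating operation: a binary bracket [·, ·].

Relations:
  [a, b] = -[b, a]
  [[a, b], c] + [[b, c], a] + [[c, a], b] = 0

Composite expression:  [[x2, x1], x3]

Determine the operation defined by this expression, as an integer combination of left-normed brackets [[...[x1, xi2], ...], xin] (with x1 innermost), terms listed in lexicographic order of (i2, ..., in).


-[[x1, x2], x3]

In the tensor algebra, words opening x1 carry the x1-anchored form.
Composite bracket: [[x2, x1], x3]
Under [a, b] = ab - ba we get 4 signed associative words (2^2 = 4).
The x1-initial words carry the normal form:
  x1x2x3 appears with sign -1, giving the term -[[x1, x2], x3]


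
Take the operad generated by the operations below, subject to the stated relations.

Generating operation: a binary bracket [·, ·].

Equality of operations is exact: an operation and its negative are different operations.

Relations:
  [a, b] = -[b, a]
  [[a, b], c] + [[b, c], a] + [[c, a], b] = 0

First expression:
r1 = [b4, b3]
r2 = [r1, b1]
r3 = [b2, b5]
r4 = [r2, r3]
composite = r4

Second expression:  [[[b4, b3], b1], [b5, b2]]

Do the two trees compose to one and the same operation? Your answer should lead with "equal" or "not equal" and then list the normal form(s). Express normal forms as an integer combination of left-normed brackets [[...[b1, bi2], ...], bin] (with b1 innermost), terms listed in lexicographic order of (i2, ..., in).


not equal; the first gives [[[[b1, b3], b4], b2], b5] - [[[[b1, b3], b4], b5], b2] - [[[[b1, b4], b3], b2], b5] + [[[[b1, b4], b3], b5], b2] and the second -[[[[b1, b3], b4], b2], b5] + [[[[b1, b3], b4], b5], b2] + [[[[b1, b4], b3], b2], b5] - [[[[b1, b4], b3], b5], b2]

The first expression, normalized: [[[[b1, b3], b4], b2], b5] - [[[[b1, b3], b4], b5], b2] - [[[[b1, b4], b3], b2], b5] + [[[[b1, b4], b3], b5], b2]
The second expression, normalized: -[[[[b1, b3], b4], b2], b5] + [[[[b1, b3], b4], b5], b2] + [[[[b1, b4], b3], b2], b5] - [[[[b1, b4], b3], b5], b2]
Distinct normal forms: not equal.


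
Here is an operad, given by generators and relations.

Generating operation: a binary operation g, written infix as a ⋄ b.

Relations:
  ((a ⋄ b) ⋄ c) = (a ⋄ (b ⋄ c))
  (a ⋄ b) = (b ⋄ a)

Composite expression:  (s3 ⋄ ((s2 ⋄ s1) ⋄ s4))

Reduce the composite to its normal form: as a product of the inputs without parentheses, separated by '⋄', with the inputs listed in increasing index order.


s1 ⋄ s2 ⋄ s3 ⋄ s4


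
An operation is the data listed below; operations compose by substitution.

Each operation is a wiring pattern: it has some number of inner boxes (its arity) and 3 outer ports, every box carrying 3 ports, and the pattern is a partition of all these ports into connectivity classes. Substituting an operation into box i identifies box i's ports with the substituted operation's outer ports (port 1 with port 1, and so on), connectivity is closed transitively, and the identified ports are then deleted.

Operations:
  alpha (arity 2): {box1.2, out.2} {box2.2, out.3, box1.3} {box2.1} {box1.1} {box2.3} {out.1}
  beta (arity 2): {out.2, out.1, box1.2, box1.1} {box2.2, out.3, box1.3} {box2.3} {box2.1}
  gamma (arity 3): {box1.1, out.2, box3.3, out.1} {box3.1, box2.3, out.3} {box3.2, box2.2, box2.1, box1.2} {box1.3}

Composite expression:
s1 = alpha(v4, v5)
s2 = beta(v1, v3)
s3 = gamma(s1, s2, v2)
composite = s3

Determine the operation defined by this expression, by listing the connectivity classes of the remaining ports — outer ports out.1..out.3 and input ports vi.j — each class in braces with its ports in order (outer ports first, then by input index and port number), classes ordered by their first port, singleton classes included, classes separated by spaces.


{out.1, out.2, v2.3} {out.3, v1.3, v2.1, v3.2} {v1.1, v1.2, v2.2, v4.2} {v3.1} {v3.3} {v4.1} {v4.3, v5.2} {v5.1} {v5.3}

Substituting into gamma glues patterns; closure does the rest.
stage alpha: inputs (v4, v5), connectivity {out.1} {out.2, v4.2} {out.3, v4.3, v5.2} {v4.1} {v5.1} {v5.3}, out.j its boundary
stage beta: inputs (v1, v3), connectivity {out.1, out.2, v1.1, v1.2} {out.3, v1.3, v3.2} {v3.1} {v3.3}, out.j its boundary
stage gamma: inputs (v4, v5, v1, v3, v2), connectivity {out.1, out.2, v2.3} {out.3, v1.3, v2.1, v3.2} {v1.1, v1.2, v2.2, v4.2} {v3.1} {v3.3} {v4.1} {v4.3, v5.2} {v5.1} {v5.3}, out.j its boundary


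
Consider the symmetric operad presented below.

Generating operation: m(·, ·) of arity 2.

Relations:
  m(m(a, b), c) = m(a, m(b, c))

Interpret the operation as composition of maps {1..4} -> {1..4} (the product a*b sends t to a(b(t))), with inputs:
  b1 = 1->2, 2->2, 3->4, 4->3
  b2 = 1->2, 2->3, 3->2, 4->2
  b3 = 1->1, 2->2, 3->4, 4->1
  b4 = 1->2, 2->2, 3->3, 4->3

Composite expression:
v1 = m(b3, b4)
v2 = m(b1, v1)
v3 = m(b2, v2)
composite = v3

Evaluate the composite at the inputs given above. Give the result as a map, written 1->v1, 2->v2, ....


1->3, 2->3, 3->2, 4->2

m(b3, b4) = 1->2, 2->2, 3->4, 4->4
m(b1, m(b3, b4)) = 1->2, 2->2, 3->3, 4->3
m(b2, m(b1, m(b3, b4))) = 1->3, 2->3, 3->2, 4->2


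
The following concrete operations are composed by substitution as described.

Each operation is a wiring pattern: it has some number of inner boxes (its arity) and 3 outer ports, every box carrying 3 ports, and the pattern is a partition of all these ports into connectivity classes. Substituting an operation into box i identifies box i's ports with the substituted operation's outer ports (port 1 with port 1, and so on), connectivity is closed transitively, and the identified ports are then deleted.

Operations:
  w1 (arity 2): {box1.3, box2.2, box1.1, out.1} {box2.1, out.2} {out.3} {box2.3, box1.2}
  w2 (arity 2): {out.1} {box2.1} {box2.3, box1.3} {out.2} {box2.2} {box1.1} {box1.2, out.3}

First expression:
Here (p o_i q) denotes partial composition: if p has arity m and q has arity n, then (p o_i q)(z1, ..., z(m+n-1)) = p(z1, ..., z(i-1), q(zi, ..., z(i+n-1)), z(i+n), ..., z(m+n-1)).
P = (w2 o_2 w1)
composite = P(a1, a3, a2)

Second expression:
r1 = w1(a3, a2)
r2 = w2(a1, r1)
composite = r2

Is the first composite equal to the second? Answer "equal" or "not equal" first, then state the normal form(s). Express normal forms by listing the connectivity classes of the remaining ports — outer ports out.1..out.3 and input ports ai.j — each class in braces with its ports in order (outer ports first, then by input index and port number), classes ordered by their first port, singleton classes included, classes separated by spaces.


The first expression reduces to {out.1} {out.2} {out.3, a1.2} {a1.1} {a1.3} {a2.1} {a2.2, a3.1, a3.3} {a2.3, a3.2}
The second expression reduces to {out.1} {out.2} {out.3, a1.2} {a1.1} {a1.3} {a2.1} {a2.2, a3.1, a3.3} {a2.3, a3.2}
One common form — equal.

equal; both compose to {out.1} {out.2} {out.3, a1.2} {a1.1} {a1.3} {a2.1} {a2.2, a3.1, a3.3} {a2.3, a3.2}


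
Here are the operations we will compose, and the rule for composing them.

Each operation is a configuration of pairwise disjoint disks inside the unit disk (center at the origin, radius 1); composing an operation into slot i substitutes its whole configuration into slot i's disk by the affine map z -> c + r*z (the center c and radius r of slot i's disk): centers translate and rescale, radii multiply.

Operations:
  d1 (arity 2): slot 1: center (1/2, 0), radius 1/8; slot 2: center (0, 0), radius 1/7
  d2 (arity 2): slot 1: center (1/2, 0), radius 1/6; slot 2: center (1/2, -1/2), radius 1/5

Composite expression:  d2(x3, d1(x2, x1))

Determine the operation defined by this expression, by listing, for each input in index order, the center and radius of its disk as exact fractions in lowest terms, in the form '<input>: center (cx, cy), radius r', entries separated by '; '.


x1: center (1/2, -1/2), radius 1/35; x2: center (3/5, -1/2), radius 1/40; x3: center (1/2, 0), radius 1/6

Follow each x-input down from d2: c' goes to c + r*c', radius to r*r'.
input x3: composing its 1 substitution step yields center (1/2, 0), radius 1/6
input x2: composing its 2 substitution steps yields center (3/5, -1/2), radius 1/40
input x1: composing its 2 substitution steps yields center (1/2, -1/2), radius 1/35


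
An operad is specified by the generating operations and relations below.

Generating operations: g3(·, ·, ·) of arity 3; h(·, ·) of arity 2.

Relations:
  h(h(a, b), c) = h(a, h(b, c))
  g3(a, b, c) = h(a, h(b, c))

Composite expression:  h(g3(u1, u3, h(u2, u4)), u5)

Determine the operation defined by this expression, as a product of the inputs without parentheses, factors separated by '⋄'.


The h-tree's shape is irrelevant; the u-reading-order decides.
h(u2, u4) flattens to u2 ⋄ u4
g3(u1, u3, h(u2, u4)) flattens to u1 ⋄ u3 ⋄ u2 ⋄ u4
h(g3(u1, u3, h(u2, u4)), u5) flattens to u1 ⋄ u3 ⋄ u2 ⋄ u4 ⋄ u5

u1 ⋄ u3 ⋄ u2 ⋄ u4 ⋄ u5


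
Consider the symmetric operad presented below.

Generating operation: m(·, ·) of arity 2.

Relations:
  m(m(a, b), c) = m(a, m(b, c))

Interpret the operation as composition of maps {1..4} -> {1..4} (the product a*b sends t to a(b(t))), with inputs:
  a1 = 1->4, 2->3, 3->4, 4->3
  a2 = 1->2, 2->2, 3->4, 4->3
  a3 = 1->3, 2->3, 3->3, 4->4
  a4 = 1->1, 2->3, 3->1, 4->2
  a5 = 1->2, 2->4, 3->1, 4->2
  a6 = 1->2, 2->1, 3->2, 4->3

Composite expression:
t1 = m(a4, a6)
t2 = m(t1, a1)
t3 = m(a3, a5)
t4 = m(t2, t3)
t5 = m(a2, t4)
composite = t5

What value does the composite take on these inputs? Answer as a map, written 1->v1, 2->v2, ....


1->2, 2->4, 3->2, 4->2

m(a4, a6) = 1->3, 2->1, 3->3, 4->1
m(m(a4, a6), a1) = 1->1, 2->3, 3->1, 4->3
m(a3, a5) = 1->3, 2->4, 3->3, 4->3
m(m(m(a4, a6), a1), m(a3, a5)) = 1->1, 2->3, 3->1, 4->1
m(a2, m(m(m(a4, a6), a1), m(a3, a5))) = 1->2, 2->4, 3->2, 4->2


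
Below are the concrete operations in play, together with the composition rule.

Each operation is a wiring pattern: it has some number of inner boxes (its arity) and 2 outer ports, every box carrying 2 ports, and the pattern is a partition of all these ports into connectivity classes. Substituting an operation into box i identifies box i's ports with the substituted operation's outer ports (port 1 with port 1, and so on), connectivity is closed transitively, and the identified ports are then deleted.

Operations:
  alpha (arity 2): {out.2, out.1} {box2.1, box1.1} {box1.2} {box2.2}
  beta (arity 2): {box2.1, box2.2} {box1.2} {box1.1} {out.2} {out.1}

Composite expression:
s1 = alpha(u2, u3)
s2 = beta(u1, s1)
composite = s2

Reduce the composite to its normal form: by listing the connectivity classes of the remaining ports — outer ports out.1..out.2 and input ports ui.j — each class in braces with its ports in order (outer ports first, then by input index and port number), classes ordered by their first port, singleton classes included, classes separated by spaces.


{out.1} {out.2} {u1.1} {u1.2} {u2.1, u3.1} {u2.2} {u3.2}


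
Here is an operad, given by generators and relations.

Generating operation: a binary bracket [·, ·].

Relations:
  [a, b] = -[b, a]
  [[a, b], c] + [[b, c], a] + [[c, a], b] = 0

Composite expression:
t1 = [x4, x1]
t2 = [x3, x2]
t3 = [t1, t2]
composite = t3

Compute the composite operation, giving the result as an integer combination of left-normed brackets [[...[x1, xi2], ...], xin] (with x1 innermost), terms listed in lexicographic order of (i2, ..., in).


[[[x1, x4], x2], x3] - [[[x1, x4], x3], x2]

Expand each bracket as ab - ba; the x1-initial words give the coefficients.
Composite bracket: [[x4, x1], [x3, x2]]
Applying ab - ba throughout gives 8 signed words (2^3 = 8).
Only words starting with x1 matter:
  sign of x1x4x2x3 is +1, so it contributes +[[[x1, x4], x2], x3]
  sign of x1x4x3x2 is -1, so it contributes -[[[x1, x4], x3], x2]


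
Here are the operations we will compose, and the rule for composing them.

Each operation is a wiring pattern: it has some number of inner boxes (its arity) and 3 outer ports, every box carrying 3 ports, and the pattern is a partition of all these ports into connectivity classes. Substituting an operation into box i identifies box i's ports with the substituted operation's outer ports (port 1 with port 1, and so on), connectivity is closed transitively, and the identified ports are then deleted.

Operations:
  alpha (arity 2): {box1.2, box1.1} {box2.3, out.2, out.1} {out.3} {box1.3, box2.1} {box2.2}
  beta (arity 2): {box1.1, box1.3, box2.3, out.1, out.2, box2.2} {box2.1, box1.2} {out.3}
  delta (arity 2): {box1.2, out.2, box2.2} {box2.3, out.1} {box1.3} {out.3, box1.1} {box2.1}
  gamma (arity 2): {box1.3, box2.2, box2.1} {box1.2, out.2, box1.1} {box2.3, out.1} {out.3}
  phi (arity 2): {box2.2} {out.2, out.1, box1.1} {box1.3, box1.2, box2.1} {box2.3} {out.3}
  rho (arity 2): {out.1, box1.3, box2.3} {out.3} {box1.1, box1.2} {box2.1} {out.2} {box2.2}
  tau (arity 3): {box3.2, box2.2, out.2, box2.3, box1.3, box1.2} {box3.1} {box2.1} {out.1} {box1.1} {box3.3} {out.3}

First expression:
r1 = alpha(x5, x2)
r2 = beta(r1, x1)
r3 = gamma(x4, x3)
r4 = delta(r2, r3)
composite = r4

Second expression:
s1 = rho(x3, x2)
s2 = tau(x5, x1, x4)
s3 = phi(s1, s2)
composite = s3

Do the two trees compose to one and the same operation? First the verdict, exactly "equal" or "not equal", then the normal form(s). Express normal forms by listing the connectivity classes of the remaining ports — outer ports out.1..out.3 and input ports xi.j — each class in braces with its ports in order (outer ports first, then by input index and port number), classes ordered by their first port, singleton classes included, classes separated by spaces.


The first composite normalizes to {out.1} {out.2, out.3, x1.1, x1.2, x1.3, x2.3, x4.1, x4.2} {x2.1, x5.3} {x2.2} {x3.1, x3.2, x4.3} {x3.3} {x5.1, x5.2}
The second composite normalizes to {out.1, out.2, x2.3, x3.3} {out.3} {x1.1} {x1.2, x1.3, x4.2, x5.2, x5.3} {x2.1} {x2.2} {x3.1, x3.2} {x4.1} {x4.3} {x5.1}
Different reductions; not equal.

not equal; first: {out.1} {out.2, out.3, x1.1, x1.2, x1.3, x2.3, x4.1, x4.2} {x2.1, x5.3} {x2.2} {x3.1, x3.2, x4.3} {x3.3} {x5.1, x5.2}; second: {out.1, out.2, x2.3, x3.3} {out.3} {x1.1} {x1.2, x1.3, x4.2, x5.2, x5.3} {x2.1} {x2.2} {x3.1, x3.2} {x4.1} {x4.3} {x5.1}


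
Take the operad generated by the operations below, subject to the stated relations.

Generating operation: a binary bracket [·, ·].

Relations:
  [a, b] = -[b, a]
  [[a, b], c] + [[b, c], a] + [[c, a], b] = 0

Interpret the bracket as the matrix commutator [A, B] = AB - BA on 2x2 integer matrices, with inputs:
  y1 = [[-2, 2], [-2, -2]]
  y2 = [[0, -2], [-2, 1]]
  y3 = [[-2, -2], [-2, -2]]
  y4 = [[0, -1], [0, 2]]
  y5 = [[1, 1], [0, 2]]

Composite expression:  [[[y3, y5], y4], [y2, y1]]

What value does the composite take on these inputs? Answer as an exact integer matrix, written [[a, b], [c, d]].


[[8, 120], [-56, -8]]

[y3, y5] = [[2, -2], [2, -2]]
[[y3, y5], y4] = [[2, -8], [-4, -2]]
[y2, y1] = [[8, -2], [-2, -8]]
[[[y3, y5], y4], [y2, y1]] = [[8, 120], [-56, -8]]


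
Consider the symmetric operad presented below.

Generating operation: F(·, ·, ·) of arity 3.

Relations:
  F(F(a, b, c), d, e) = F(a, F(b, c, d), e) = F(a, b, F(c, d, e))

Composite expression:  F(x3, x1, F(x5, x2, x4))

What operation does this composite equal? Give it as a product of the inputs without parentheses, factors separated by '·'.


x3 · x1 · x5 · x2 · x4

Under associativity of F, the answer is the x's in reading order.
F(x5, x2, x4) collapses to x5 · x2 · x4
F(x3, x1, F(x5, x2, x4)) collapses to x3 · x1 · x5 · x2 · x4


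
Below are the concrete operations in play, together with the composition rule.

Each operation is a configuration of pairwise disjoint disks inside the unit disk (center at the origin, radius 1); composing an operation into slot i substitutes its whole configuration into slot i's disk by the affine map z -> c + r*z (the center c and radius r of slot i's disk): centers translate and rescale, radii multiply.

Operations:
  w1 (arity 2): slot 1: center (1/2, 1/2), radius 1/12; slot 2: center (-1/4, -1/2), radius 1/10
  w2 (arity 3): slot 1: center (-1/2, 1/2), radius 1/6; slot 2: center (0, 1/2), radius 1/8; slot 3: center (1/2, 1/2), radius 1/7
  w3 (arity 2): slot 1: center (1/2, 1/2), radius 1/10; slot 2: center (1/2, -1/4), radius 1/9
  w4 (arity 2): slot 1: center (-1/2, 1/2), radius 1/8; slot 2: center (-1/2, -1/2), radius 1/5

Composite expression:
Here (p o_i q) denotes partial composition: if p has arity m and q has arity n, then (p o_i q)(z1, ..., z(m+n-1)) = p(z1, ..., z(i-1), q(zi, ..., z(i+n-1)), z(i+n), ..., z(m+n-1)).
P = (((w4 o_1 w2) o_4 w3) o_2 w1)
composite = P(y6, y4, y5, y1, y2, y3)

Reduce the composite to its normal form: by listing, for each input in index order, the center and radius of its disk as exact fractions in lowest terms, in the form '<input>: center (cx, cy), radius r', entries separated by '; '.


y1: center (-7/16, 9/16), radius 1/56; y2: center (-2/5, -2/5), radius 1/50; y3: center (-2/5, -11/20), radius 1/45; y4: center (-63/128, 73/128), radius 1/768; y5: center (-129/256, 71/128), radius 1/640; y6: center (-9/16, 9/16), radius 1/48

Nesting under w4 composes maps z -> c + r*z down each y-path.
tracing y6 down its 2-map path: center (-9/16, 9/16), radius 1/48
tracing y4 down its 3-map path: center (-63/128, 73/128), radius 1/768
tracing y5 down its 3-map path: center (-129/256, 71/128), radius 1/640
tracing y1 down its 2-map path: center (-7/16, 9/16), radius 1/56
tracing y2 down its 2-map path: center (-2/5, -2/5), radius 1/50
tracing y3 down its 2-map path: center (-2/5, -11/20), radius 1/45


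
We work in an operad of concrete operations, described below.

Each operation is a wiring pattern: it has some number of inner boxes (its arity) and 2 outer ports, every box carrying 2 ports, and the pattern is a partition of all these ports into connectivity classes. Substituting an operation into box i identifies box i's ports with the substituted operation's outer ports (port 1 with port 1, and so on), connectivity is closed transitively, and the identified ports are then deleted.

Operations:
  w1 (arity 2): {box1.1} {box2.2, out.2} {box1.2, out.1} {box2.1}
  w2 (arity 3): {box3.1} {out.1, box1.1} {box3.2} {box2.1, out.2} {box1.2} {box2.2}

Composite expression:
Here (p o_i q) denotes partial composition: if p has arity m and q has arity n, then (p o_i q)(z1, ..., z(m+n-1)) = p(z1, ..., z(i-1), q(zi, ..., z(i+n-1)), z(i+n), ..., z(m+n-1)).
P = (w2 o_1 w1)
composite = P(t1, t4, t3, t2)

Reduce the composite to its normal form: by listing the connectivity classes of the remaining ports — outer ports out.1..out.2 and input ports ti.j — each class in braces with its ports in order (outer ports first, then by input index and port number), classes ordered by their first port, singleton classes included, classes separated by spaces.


Reachability decides: close wires over w2-identified ports.
through w1, on inputs (t1, t4): {out.1, t1.2} {out.2, t4.2} {t1.1} {t4.1} (out.j = stage outer ports)
through w2, on inputs (t1, t4, t3, t2): {out.1, t1.2} {out.2, t3.1} {t1.1} {t2.1} {t2.2} {t3.2} {t4.1} {t4.2} (out.j = stage outer ports)

{out.1, t1.2} {out.2, t3.1} {t1.1} {t2.1} {t2.2} {t3.2} {t4.1} {t4.2}


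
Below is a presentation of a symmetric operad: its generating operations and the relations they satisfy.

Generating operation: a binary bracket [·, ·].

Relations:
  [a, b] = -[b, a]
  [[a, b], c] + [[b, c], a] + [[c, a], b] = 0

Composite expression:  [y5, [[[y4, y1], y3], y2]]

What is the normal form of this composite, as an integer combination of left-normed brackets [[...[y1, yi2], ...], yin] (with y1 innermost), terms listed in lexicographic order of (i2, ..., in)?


[[[[y1, y4], y3], y2], y5]

A multilinear Lie element is pinned by y1-initial words (y1 innermost).
Composite bracket: [y5, [[[y4, y1], y3], y2]]
Full expansion: 16 signed words from ab - ba (2^4 = 16).
Keep just the words that open with y1:
  word y1y4y3y2y5 has sign +1, contributing +[[[[y1, y4], y3], y2], y5]


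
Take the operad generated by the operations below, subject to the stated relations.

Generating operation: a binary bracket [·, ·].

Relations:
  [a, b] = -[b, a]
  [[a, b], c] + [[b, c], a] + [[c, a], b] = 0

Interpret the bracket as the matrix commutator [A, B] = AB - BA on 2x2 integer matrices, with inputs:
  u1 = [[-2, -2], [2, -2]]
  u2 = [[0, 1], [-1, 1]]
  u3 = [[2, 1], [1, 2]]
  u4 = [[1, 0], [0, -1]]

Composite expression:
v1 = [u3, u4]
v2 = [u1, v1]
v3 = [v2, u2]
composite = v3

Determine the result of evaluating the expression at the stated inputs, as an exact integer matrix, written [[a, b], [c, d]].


[[0, 0], [0, 0]]


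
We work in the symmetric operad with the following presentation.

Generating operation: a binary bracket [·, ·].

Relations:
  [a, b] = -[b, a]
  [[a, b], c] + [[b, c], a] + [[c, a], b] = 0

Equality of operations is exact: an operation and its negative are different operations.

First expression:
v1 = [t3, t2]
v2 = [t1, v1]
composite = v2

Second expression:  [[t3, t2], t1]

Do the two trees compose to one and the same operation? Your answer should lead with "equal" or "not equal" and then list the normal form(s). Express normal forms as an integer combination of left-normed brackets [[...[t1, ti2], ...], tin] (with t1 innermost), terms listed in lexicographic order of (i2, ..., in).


not equal; first: -[[t1, t2], t3] + [[t1, t3], t2]; second: [[t1, t2], t3] - [[t1, t3], t2]

In normal form, the first expression is -[[t1, t2], t3] + [[t1, t3], t2]
In normal form, the second expression is [[t1, t2], t3] - [[t1, t3], t2]
The normal forms differ: not equal.


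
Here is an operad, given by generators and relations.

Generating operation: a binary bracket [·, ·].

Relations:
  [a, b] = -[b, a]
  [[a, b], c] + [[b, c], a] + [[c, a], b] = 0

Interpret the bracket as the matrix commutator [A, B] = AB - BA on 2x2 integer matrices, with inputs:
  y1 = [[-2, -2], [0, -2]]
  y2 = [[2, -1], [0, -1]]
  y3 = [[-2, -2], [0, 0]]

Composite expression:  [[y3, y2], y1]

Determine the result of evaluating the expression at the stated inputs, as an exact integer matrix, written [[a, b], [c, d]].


[[0, 0], [0, 0]]

[y3, y2] = [[0, 8], [0, 0]]
[[y3, y2], y1] = [[0, 0], [0, 0]]


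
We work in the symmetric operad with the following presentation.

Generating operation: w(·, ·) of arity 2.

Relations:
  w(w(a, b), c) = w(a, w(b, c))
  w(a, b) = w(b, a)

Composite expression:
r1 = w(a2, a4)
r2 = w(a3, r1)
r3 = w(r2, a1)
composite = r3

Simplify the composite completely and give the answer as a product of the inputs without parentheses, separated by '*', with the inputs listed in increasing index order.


Shape and order are irrelevant to w; the a-input set decides.
w(a2, a4) unparenthesizes to a2 * a4
w(a3, w(a2, a4)) unparenthesizes to a3 * a2 * a4
w(w(a3, w(a2, a4)), a1) unparenthesizes to a3 * a2 * a4 * a1
reordering the factors by index: a1 * a2 * a3 * a4

a1 * a2 * a3 * a4


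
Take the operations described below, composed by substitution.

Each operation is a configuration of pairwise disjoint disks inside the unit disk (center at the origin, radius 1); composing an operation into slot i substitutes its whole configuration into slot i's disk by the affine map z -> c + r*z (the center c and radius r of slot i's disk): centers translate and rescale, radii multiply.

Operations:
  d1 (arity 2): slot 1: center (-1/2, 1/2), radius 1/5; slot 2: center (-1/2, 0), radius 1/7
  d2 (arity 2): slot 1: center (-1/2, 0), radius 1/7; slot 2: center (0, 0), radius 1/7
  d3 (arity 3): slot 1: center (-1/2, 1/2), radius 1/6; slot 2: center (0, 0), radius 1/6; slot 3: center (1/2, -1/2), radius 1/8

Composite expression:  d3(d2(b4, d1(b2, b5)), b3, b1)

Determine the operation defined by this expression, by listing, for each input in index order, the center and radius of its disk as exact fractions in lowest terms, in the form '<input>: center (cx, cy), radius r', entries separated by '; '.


Each b-disk chains the slot maps above it in d3; radii multiply.
input b4: composing its 2 substitution steps yields center (-7/12, 1/2), radius 1/42
input b2: composing its 3 substitution steps yields center (-43/84, 43/84), radius 1/210
input b5: composing its 3 substitution steps yields center (-43/84, 1/2), radius 1/294
input b3: composing its 1 substitution step yields center (0, 0), radius 1/6
input b1: composing its 1 substitution step yields center (1/2, -1/2), radius 1/8

b1: center (1/2, -1/2), radius 1/8; b2: center (-43/84, 43/84), radius 1/210; b3: center (0, 0), radius 1/6; b4: center (-7/12, 1/2), radius 1/42; b5: center (-43/84, 1/2), radius 1/294


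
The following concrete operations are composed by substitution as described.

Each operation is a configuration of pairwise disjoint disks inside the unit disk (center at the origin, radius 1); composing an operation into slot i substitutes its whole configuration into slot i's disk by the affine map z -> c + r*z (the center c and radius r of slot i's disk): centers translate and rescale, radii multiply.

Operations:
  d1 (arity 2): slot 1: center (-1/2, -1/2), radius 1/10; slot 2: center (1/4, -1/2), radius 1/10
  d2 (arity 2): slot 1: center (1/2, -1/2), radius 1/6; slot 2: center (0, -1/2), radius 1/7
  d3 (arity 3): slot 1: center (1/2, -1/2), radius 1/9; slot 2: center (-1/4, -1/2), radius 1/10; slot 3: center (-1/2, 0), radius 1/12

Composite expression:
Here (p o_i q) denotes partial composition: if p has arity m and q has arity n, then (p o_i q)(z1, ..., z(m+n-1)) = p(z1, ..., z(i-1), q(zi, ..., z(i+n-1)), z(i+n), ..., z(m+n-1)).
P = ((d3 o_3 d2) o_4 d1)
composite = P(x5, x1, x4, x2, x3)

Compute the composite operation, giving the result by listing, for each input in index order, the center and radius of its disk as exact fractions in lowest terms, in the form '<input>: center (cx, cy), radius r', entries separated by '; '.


Below d3, radii multiply path by path; the x-disk centers shift.
tracing x5 down its 1-map path: center (1/2, -1/2), radius 1/9
tracing x1 down its 1-map path: center (-1/4, -1/2), radius 1/10
tracing x4 down its 2-map path: center (-11/24, -1/24), radius 1/72
tracing x2 down its 3-map path: center (-85/168, -1/21), radius 1/840
tracing x3 down its 3-map path: center (-167/336, -1/21), radius 1/840

x1: center (-1/4, -1/2), radius 1/10; x2: center (-85/168, -1/21), radius 1/840; x3: center (-167/336, -1/21), radius 1/840; x4: center (-11/24, -1/24), radius 1/72; x5: center (1/2, -1/2), radius 1/9


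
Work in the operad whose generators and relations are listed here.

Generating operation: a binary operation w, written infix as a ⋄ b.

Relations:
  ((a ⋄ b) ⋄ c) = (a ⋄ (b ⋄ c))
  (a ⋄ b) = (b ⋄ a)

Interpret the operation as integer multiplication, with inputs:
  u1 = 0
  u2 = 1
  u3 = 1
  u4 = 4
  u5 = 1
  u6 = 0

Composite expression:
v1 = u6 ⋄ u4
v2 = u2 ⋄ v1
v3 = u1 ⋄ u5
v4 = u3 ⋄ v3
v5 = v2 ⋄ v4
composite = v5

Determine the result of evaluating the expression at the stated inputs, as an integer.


0

(u6 ⋄ u4) = 0
(u2 ⋄ (u6 ⋄ u4)) = 0
(u1 ⋄ u5) = 0
(u3 ⋄ (u1 ⋄ u5)) = 0
((u2 ⋄ (u6 ⋄ u4)) ⋄ (u3 ⋄ (u1 ⋄ u5))) = 0


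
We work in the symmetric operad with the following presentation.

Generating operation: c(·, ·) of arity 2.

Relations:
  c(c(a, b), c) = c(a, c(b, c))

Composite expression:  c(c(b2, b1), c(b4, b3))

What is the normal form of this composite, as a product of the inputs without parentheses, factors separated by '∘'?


b2 ∘ b1 ∘ b4 ∘ b3

Associativity of c dissolves the nesting; only the b-input order survives.
c(b2, b1) reduces to b2 ∘ b1
c(b4, b3) reduces to b4 ∘ b3
c(c(b2, b1), c(b4, b3)) reduces to b2 ∘ b1 ∘ b4 ∘ b3


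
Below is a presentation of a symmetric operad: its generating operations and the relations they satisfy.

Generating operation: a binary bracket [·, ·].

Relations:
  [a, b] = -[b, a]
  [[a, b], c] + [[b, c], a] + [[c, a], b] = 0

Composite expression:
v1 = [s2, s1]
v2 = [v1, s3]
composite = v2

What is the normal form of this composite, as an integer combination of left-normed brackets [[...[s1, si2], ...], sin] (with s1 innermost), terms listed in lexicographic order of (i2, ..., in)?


-[[s1, s2], s3]

Left-normed coefficients sit on the s1-initial expansion words.
Composite bracket: [[s2, s1], s3]
Expanding via [a, b] = ab - ba: 4 signed words (2^2 = 4).
Words beginning with s1 determine it all:
  from s1s2s3, sign -1: term -[[s1, s2], s3]


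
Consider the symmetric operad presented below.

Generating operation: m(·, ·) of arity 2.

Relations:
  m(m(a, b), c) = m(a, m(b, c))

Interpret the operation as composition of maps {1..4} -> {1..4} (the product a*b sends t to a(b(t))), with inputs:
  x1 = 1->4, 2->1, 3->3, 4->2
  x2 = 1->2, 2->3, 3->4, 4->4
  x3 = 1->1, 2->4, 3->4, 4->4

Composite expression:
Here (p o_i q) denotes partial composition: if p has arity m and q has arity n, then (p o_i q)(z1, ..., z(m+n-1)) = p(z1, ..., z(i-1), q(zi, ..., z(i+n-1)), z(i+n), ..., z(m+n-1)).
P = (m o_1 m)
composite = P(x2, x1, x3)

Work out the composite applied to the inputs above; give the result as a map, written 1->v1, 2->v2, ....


1->4, 2->3, 3->3, 4->3

m(x2, x1) = 1->4, 2->2, 3->4, 4->3
m(m(x2, x1), x3) = 1->4, 2->3, 3->3, 4->3


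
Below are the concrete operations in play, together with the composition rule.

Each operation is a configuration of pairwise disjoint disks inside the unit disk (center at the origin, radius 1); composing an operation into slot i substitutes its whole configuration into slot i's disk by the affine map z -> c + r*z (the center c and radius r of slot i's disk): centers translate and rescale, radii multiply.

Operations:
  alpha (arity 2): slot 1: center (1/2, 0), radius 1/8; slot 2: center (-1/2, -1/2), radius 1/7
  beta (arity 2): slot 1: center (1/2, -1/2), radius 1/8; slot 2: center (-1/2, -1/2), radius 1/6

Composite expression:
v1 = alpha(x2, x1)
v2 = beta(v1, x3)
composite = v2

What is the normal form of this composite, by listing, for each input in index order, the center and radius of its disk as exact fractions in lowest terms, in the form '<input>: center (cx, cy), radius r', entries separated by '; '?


Below beta, radii multiply path by path; the x-disk centers shift.
tracing x2 down its 2-map path: center (9/16, -1/2), radius 1/64
tracing x1 down its 2-map path: center (7/16, -9/16), radius 1/56
tracing x3 down its 1-map path: center (-1/2, -1/2), radius 1/6

x1: center (7/16, -9/16), radius 1/56; x2: center (9/16, -1/2), radius 1/64; x3: center (-1/2, -1/2), radius 1/6


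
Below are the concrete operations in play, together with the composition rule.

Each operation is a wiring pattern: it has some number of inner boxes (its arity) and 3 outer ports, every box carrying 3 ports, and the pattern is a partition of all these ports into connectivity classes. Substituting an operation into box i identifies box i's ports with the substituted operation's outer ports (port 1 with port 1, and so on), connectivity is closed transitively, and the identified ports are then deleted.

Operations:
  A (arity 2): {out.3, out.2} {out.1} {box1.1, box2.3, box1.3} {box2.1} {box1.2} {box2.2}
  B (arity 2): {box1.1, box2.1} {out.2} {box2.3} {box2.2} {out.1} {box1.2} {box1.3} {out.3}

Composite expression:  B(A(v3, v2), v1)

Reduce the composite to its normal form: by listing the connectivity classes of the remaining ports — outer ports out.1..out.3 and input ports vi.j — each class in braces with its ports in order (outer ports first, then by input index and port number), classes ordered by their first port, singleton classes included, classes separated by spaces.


{out.1} {out.2} {out.3} {v1.1} {v1.2} {v1.3} {v2.1} {v2.2} {v2.3, v3.1, v3.3} {v3.2}

Reachability decides: close wires over B-identified ports.
stage A: inputs (v3, v2), connectivity {out.1} {out.2, out.3} {v2.1} {v2.2} {v2.3, v3.1, v3.3} {v3.2}, out.j its boundary
stage B: inputs (v3, v2, v1), connectivity {out.1} {out.2} {out.3} {v1.1} {v1.2} {v1.3} {v2.1} {v2.2} {v2.3, v3.1, v3.3} {v3.2}, out.j its boundary


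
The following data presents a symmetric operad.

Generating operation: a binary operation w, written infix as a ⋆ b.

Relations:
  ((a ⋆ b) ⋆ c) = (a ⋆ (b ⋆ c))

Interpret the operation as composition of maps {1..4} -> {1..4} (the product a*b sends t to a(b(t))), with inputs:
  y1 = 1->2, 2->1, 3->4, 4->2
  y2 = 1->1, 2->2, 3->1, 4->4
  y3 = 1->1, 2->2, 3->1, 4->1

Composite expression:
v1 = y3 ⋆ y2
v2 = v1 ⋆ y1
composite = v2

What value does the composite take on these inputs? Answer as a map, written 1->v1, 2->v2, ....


1->2, 2->1, 3->1, 4->2

(y3 ⋆ y2) = 1->1, 2->2, 3->1, 4->1
((y3 ⋆ y2) ⋆ y1) = 1->2, 2->1, 3->1, 4->2


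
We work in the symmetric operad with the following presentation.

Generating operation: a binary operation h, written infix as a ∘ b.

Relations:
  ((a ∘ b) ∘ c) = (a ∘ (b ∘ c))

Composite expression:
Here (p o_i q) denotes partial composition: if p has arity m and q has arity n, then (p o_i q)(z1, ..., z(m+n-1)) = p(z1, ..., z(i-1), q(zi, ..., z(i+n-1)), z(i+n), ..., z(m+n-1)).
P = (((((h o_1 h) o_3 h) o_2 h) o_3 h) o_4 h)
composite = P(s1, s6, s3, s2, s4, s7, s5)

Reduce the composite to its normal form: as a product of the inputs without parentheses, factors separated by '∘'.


s1 ∘ s6 ∘ s3 ∘ s2 ∘ s4 ∘ s7 ∘ s5

Every regrouping of h is equal, so read the s-inputs in written order.
(s2 ∘ s4) collapses to s2 ∘ s4
(s3 ∘ (s2 ∘ s4)) collapses to s3 ∘ s2 ∘ s4
(s6 ∘ (s3 ∘ (s2 ∘ s4))) collapses to s6 ∘ s3 ∘ s2 ∘ s4
(s1 ∘ (s6 ∘ (s3 ∘ (s2 ∘ s4)))) collapses to s1 ∘ s6 ∘ s3 ∘ s2 ∘ s4
(s7 ∘ s5) collapses to s7 ∘ s5
((s1 ∘ (s6 ∘ (s3 ∘ (s2 ∘ s4)))) ∘ (s7 ∘ s5)) collapses to s1 ∘ s6 ∘ s3 ∘ s2 ∘ s4 ∘ s7 ∘ s5


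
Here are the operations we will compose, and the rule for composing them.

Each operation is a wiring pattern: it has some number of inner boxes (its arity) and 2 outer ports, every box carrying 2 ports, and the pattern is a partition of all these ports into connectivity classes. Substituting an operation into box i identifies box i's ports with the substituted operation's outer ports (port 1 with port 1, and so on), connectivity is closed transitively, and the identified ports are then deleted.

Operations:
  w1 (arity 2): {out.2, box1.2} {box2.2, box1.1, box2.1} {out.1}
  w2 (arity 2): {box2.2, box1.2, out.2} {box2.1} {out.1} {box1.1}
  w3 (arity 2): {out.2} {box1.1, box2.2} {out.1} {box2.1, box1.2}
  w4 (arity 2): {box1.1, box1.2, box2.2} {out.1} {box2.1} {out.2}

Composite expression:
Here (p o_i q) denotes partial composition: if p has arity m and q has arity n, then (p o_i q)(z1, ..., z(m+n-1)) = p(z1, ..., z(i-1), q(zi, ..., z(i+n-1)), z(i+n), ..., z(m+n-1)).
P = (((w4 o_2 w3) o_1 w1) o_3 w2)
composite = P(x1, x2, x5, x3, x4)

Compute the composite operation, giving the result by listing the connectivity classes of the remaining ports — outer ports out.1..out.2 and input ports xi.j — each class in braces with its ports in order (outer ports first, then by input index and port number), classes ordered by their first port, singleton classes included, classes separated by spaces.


Substituting into w4 glues patterns; closure does the rest.
through w1, on inputs (x1, x2): {out.1} {out.2, x1.2} {x1.1, x2.1, x2.2} (out.j = stage outer ports)
through w2, on inputs (x5, x3): {out.1} {out.2, x3.2, x5.2} {x3.1} {x5.1} (out.j = stage outer ports)
through w3, on inputs (x5, x3, x4): {out.1} {out.2} {x3.1} {x3.2, x4.1, x5.2} {x4.2} {x5.1} (out.j = stage outer ports)
through w4, on inputs (x1, x2, x5, x3, x4): {out.1} {out.2} {x1.1, x2.1, x2.2} {x1.2} {x3.1} {x3.2, x4.1, x5.2} {x4.2} {x5.1} (out.j = stage outer ports)

{out.1} {out.2} {x1.1, x2.1, x2.2} {x1.2} {x3.1} {x3.2, x4.1, x5.2} {x4.2} {x5.1}
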